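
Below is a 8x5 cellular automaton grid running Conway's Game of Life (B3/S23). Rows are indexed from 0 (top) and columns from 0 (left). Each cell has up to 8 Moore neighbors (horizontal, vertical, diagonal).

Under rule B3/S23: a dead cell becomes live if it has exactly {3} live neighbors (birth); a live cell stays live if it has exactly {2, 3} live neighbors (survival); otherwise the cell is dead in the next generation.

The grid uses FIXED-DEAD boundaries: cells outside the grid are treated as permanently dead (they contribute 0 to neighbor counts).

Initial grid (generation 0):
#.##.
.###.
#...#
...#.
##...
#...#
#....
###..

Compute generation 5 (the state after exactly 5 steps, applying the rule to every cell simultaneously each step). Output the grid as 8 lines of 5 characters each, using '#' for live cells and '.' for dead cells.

Answer: .....
.....
.....
.....
.....
.....
##...
##...

Derivation:
Simulating step by step:
Generation 0 (given above): 17 live cells
Generation 1: 13 live cells
...#.
#...#
.#..#
##...
##...
#....
#....
##...
Generation 2: 8 live cells
.....
...##
.#...
..#..
.....
#....
#....
##...
Generation 3: 5 live cells
.....
.....
..##.
.....
.....
.....
#....
##...
Generation 4: 4 live cells
.....
.....
.....
.....
.....
.....
##...
##...
Generation 5: 4 live cells
(generation 5 grid is the final answer)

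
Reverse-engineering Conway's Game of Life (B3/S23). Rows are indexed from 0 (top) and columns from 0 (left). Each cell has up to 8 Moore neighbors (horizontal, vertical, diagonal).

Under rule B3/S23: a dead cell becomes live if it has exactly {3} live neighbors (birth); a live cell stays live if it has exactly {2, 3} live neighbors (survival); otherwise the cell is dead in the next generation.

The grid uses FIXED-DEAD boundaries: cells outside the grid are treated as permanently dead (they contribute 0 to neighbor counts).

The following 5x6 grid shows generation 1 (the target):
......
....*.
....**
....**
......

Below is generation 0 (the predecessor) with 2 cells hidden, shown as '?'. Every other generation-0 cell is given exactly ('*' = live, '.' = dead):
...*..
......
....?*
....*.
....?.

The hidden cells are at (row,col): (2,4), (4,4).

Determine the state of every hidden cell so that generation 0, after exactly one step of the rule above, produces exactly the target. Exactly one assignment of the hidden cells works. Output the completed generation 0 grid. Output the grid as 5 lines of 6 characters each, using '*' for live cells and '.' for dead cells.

Hidden generation-0 cells (in order): (2,4), (4,4).
A hidden cell only influences target cells in its own 3x3 neighborhood. Try each of the 2^2 = 4 assignments, step the completed generation 0 forward once under B3/S23, and compare with the target:
  (2,4)=. (4,4)=. -> step gives (1,4)='.' but target has '*' -> reject
  (2,4)=. (4,4)=* -> step gives (1,4)='.' but target has '*' -> reject
  (2,4)=* (4,4)=. -> step reproduces the target at every cell -> ACCEPT
  (2,4)=* (4,4)=* -> step gives (3,3)='*' but target has '.' -> reject
Unique solution: (2,4)=live, (4,4)=dead.
Check: live-neighbor counts of every cell in the completed generation 0:
001010
001232
000222
000223
000111
Applying B3/S23 to generation 0 with these counts gives:
......
....*.
....**
....**
......
which matches the target exactly.

Answer: ...*..
......
....**
....*.
......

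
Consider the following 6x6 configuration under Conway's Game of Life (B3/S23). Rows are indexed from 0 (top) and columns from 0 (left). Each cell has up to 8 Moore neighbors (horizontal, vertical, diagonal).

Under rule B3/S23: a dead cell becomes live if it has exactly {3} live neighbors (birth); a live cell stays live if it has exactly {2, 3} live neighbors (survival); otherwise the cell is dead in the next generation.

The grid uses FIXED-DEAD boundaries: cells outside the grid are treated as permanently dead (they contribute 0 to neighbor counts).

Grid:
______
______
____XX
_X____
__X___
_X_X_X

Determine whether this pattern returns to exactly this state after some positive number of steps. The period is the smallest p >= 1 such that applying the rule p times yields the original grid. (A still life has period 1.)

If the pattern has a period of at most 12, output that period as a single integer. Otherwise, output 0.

Answer: 0

Derivation:
Simulating and comparing each generation to the original:
Gen 0 (original, given above): 7 live cells
Gen 1: 3 live cells, differs from original
Gen 2: 4 live cells, differs from original
Gen 3: 4 live cells, differs from original
Gen 4: 4 live cells, differs from original
Gen 5: 4 live cells, differs from original
Gen 6: 4 live cells, differs from original
Gen 7: 4 live cells, differs from original
Gen 8: 4 live cells, differs from original
Gen 9: 4 live cells, differs from original
Gen 10: 4 live cells, differs from original
Gen 11: 4 live cells, differs from original
Gen 12: 4 live cells, differs from original
No period found within 12 steps.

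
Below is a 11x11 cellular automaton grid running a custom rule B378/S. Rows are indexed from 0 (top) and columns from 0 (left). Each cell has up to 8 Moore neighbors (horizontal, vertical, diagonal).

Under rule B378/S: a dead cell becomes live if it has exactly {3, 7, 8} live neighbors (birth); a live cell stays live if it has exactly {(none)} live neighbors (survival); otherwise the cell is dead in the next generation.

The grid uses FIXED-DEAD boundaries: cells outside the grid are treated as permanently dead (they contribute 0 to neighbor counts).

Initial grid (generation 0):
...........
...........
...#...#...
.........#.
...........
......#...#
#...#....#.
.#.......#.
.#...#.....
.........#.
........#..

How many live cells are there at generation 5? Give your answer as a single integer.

Simulating step by step:
Generation 0 (given above): 14 live cells
Generation 1: 2 live cells
...........
...........
...........
...........
...........
...........
..........#
#..........
...........
...........
...........
Generation 2: 0 live cells
...........
...........
...........
...........
...........
...........
...........
...........
...........
...........
...........
Generation 3: 0 live cells
...........
...........
...........
...........
...........
...........
...........
...........
...........
...........
...........
Generation 4: 0 live cells
...........
...........
...........
...........
...........
...........
...........
...........
...........
...........
...........
Generation 5: 0 live cells
...........
...........
...........
...........
...........
...........
...........
...........
...........
...........
...........
Population at generation 5: 0

Answer: 0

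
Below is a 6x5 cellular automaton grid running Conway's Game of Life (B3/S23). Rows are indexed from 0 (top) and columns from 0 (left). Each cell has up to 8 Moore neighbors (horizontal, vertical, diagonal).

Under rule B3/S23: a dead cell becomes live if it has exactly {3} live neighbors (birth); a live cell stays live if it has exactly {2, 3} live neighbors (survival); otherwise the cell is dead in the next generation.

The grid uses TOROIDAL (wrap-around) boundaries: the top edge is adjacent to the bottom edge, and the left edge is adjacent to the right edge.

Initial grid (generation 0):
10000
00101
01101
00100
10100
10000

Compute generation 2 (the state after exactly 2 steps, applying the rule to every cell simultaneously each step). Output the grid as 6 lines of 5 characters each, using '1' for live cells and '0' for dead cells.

Answer: 01000
00101
10101
10100
11001
01001

Derivation:
Simulating step by step:
Generation 0 (given above): 10 live cells
Generation 1: 12 live cells
11001
00101
11100
10100
00000
10001
Generation 2: 13 live cells
(generation 2 grid is the final answer)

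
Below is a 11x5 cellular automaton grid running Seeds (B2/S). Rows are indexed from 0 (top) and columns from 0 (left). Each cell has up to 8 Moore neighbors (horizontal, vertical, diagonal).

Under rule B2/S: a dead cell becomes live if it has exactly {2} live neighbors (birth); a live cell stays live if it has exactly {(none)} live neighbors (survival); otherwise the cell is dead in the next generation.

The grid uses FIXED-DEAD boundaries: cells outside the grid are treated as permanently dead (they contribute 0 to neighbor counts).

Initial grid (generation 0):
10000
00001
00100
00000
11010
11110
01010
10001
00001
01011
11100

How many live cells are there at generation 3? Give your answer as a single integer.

Answer: 20

Derivation:
Simulating step by step:
Generation 0 (given above): 21 live cells
Generation 1: 12 live cells
00000
01010
00010
10010
00001
00000
00000
01100
11100
00000
00001
Generation 2: 13 live cells
00100
00001
11000
00100
00010
00000
01100
00010
00010
10110
00000
Generation 3: 20 live cells
00010
10110
00110
10010
00100
01010
00010
01001
01000
01001
01110
Population at generation 3: 20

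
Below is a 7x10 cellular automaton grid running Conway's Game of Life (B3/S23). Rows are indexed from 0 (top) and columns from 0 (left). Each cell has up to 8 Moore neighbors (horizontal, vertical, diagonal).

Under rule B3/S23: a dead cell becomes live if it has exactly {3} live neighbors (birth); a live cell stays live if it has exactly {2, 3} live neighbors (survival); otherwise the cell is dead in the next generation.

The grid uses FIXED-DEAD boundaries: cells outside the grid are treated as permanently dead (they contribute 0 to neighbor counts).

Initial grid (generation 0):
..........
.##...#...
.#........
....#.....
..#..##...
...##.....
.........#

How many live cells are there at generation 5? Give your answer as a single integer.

Simulating step by step:
Generation 0 (given above): 11 live cells
Generation 1: 9 live cells
..........
.##.......
.##.......
.....#....
.....#....
...###....
..........
Generation 2: 9 live cells
..........
.##.......
.##.......
..........
.....##...
....##....
....#.....
Generation 3: 11 live cells
..........
.##.......
.##.......
..........
....###...
....#.#...
....##....
Generation 4: 11 live cells
..........
.##.......
.##.......
.....#....
....#.#...
...#..#...
....##....
Generation 5: 11 live cells
..........
.##.......
.##.......
.....#....
....#.#...
...#..#...
....##....
Population at generation 5: 11

Answer: 11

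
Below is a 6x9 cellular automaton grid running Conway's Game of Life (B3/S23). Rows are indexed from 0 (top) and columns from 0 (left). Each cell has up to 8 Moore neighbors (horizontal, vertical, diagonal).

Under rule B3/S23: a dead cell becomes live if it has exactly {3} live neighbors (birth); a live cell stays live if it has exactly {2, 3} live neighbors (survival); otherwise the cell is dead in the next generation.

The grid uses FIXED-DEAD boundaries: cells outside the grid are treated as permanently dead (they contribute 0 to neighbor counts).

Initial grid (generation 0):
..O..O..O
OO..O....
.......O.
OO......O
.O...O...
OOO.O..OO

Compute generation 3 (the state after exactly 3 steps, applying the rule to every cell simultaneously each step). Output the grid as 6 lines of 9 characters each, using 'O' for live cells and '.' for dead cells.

Simulating step by step:
Generation 0 (given above): 18 live cells
Generation 1: 9 live cells
.O.......
.O.......
.........
OO.......
.......OO
OOO......
Generation 2: 4 live cells
.........
.........
OO.......
.........
..O......
.O.......
Generation 3: 1 live cells
(generation 3 grid is the final answer)

Answer: .........
.........
.........
.O.......
.........
.........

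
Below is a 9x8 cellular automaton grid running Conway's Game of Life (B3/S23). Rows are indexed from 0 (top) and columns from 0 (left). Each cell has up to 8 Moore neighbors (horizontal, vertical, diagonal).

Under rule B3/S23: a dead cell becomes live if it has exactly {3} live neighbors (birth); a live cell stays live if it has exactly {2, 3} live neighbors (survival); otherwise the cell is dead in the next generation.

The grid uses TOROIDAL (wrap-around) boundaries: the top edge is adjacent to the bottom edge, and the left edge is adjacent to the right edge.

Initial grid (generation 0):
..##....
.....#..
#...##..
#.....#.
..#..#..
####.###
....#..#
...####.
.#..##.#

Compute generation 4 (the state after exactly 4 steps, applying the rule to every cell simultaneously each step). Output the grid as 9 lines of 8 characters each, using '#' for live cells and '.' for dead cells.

Answer: .....#..
###...##
..#...#.
.##...#.
.#......
#...#...
...##...
.##...#.
####..##

Derivation:
Simulating step by step:
Generation 0 (given above): 27 live cells
Generation 1: 28 live cells
..##.##.
...#.#..
....####
.#..#.##
..####..
####.#.#
.#......
#..#...#
........
Generation 2: 25 live cells
..##.##.
..##...#
#..#...#
#.#....#
........
#....##.
...##.#.
#.......
..###.##
Generation 3: 26 live cells
.#...#..
##.....#
...#..#.
##.....#
##....#.
....####
....#.#.
..#...#.
.##.#.##
Generation 4: 25 live cells
(generation 4 grid is the final answer)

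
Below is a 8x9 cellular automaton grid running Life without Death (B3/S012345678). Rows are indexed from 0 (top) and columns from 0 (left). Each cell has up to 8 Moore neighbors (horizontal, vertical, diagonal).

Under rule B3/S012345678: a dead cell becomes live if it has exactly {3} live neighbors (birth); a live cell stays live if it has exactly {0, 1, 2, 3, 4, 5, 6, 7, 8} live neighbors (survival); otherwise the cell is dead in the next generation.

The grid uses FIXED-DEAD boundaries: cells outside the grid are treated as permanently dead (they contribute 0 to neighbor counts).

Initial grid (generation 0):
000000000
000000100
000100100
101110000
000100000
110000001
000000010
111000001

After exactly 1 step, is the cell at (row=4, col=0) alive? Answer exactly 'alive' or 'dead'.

Answer: alive

Derivation:
Simulating step by step:
Generation 0 (given above): 16 live cells
Generation 1: 23 live cells
000000000
000000100
001111100
101110000
100110000
110000001
001000011
111000001

Cell (4,0) at generation 1: 1 -> alive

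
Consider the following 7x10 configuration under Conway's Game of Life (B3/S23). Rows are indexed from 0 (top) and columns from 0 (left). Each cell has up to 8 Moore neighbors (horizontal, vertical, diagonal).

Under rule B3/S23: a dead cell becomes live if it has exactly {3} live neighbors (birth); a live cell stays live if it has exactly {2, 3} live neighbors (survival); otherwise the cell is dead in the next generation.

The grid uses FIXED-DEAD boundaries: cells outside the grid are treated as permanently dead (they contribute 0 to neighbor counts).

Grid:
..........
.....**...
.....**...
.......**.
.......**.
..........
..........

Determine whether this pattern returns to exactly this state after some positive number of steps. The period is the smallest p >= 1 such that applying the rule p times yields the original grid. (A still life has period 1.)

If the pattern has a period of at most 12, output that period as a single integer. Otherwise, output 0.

Answer: 2

Derivation:
Simulating and comparing each generation to the original:
Gen 0 (original, given above): 8 live cells
Gen 1: 6 live cells, differs from original
Gen 2: 8 live cells, MATCHES original -> period = 2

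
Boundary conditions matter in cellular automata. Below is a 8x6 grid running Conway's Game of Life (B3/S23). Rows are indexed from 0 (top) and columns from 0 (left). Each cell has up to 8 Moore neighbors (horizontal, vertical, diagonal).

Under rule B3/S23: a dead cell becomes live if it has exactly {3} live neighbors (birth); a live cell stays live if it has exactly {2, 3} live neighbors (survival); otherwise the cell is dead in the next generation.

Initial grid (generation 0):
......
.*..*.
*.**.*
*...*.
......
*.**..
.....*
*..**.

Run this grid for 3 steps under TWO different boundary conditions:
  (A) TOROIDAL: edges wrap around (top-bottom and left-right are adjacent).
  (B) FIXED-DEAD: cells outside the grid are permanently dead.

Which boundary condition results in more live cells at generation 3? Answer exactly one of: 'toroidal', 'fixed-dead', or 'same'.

Answer: same

Derivation:
Under TOROIDAL boundary, generation 3:
.**...
......
......
......
*....*
.***..
.****.
..*..*
Population = 13

Under FIXED-DEAD boundary, generation 3:
..**..
.****.
*.....
**..*.
***...
......
......
......
Population = 13

Comparison: toroidal=13, fixed-dead=13 -> same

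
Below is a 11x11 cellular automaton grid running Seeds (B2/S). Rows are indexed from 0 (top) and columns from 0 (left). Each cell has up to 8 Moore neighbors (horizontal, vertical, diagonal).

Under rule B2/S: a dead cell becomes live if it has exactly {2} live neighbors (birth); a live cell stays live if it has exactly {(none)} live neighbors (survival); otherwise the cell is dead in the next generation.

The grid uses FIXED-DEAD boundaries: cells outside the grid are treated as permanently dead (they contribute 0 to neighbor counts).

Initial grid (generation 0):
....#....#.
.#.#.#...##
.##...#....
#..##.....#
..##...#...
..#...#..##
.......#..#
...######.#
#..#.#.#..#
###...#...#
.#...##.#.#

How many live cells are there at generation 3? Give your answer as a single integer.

Answer: 21

Derivation:
Simulating step by step:
Generation 0 (given above): 45 live cells
Generation 1: 18 live cells
..##.#..#..
#.....#.#..
...........
.....###...
.....##.#..
.#.........
..#........
..#........
...........
...#....#..
...........
Generation 2: 23 live cells
.#..#.#..#.
.#####...#.
........#..
....#...#..
....#......
..#..###...
...#.......
.#.#.......
..##.......
...........
...........
Generation 3: 21 live cells
#.......#.#
#.....##..#
.#.....#...
...#.#.#.#.
........#..
...........
.#...#.#...
...........
.#..#......
..##.......
...........
Population at generation 3: 21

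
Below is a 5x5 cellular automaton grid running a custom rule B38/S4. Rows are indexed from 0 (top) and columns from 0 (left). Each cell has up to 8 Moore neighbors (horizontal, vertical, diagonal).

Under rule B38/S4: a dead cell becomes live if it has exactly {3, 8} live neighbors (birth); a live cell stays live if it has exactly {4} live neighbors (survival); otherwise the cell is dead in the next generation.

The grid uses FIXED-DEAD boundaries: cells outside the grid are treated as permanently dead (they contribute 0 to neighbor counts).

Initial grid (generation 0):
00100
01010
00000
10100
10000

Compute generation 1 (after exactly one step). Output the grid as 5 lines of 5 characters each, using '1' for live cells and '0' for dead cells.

Simulating step by step:
Generation 0 (given above): 6 live cells
Generation 1: 5 live cells
(generation 1 grid is the final answer)

Answer: 00000
00100
01100
01000
01000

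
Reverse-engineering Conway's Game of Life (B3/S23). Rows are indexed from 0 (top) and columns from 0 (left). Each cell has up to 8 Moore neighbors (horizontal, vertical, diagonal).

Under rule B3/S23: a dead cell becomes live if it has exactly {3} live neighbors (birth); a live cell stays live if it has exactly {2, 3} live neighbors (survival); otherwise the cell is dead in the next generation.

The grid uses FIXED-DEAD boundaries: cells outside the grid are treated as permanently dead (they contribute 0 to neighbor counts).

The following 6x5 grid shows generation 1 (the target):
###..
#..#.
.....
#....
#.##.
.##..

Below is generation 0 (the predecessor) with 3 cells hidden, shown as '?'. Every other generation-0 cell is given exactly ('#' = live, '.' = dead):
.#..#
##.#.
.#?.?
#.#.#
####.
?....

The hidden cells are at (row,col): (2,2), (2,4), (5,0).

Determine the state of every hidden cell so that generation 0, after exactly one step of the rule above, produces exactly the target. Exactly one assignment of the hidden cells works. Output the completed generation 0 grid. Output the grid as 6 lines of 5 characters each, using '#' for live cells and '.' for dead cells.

Hidden generation-0 cells (in order): (2,2), (2,4), (5,0).
A hidden cell only influences target cells in its own 3x3 neighborhood. Try each of the 2^3 = 8 assignments, step the completed generation 0 forward once under B3/S23, and compare with the target:
  (2,2)=. (2,4)=. (5,0)=. -> step gives (1,1)='#' but target has '.' -> reject
  (2,2)=. (2,4)=. (5,0)=# -> step gives (1,1)='#' but target has '.' -> reject
  (2,2)=. (2,4)=# (5,0)=. -> step gives (1,1)='#' but target has '.' -> reject
  (2,2)=. (2,4)=# (5,0)=# -> step gives (1,1)='#' but target has '.' -> reject
  (2,2)=# (2,4)=. (5,0)=. -> step reproduces the target at every cell -> ACCEPT
  (2,2)=# (2,4)=. (5,0)=# -> step gives (5,0)='#' but target has '.' -> reject
  (2,2)=# (2,4)=# (5,0)=. -> step gives (1,4)='#' but target has '.' -> reject
  (2,2)=# (2,4)=# (5,0)=# -> step gives (1,4)='#' but target has '.' -> reject
Unique solution: (2,2)=live, (2,4)=dead, (5,0)=dead.
Check: live-neighbor counts of every cell in the completed generation 0:
32321
34522
45442
37551
24332
23321
Applying B3/S23 to generation 0 with these counts gives:
###..
#..#.
.....
#....
#.##.
.##..
which matches the target exactly.

Answer: .#..#
##.#.
.##..
#.#.#
####.
.....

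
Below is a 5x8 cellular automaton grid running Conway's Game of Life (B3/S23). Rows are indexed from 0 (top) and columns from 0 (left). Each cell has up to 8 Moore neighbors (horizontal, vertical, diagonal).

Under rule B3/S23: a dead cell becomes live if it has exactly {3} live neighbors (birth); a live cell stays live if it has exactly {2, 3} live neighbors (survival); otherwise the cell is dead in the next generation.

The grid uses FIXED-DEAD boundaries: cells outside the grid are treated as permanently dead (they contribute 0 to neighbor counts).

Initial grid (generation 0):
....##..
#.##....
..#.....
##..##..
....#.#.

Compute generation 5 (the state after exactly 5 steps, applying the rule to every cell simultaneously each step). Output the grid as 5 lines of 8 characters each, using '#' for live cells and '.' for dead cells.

Answer: ........
........
........
..#.#...
........

Derivation:
Simulating step by step:
Generation 0 (given above): 12 live cells
Generation 1: 14 live cells
...##...
.####...
#.#.#...
.#.###..
....#...
Generation 2: 10 live cells
....#...
.#...#..
#.......
.##..#..
...###..
Generation 3: 10 live cells
........
........
#.#.....
.###.#..
..####..
Generation 4: 5 live cells
........
........
..##....
.....#..
.#...#..
Generation 5: 2 live cells
(generation 5 grid is the final answer)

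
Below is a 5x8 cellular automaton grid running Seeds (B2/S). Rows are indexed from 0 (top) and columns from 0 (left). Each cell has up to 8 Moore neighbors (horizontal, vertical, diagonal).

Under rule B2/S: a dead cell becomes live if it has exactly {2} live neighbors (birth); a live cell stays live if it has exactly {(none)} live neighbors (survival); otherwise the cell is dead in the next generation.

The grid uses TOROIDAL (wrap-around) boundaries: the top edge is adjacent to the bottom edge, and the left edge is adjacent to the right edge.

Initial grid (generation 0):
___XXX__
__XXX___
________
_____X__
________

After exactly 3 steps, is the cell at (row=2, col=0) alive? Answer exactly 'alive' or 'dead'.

Answer: dead

Derivation:
Simulating step by step:
Generation 0 (given above): 7 live cells
Generation 1: 4 live cells
________
________
__X__X__
________
___X__X_
Generation 2: 5 live cells
________
________
________
__XXXXX_
________
Generation 3: 4 live cells
________
________
__X___X_
________
__X___X_

Cell (2,0) at generation 3: 0 -> dead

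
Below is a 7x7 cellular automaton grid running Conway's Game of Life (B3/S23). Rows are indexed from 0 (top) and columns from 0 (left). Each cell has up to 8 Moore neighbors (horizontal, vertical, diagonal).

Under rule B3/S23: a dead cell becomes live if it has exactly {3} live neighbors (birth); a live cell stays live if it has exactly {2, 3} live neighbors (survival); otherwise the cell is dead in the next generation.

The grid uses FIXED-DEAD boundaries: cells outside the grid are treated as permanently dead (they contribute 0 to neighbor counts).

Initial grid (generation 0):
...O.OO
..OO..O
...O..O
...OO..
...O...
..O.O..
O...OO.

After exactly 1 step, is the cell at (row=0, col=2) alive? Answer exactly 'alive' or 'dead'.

Simulating step by step:
Generation 0 (given above): 16 live cells
Generation 1: 18 live cells
..OOOOO
..OO..O
.....O.
..OOO..
..O....
....OO.
...OOO.

Cell (0,2) at generation 1: 1 -> alive

Answer: alive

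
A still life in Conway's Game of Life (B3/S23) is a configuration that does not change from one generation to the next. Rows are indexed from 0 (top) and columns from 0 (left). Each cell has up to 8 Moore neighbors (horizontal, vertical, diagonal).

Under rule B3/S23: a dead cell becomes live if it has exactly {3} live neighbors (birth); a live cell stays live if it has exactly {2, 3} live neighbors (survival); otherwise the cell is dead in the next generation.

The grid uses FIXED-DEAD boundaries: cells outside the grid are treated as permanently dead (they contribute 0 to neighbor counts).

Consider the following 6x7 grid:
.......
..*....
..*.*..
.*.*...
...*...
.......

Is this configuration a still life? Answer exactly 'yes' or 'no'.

Compute generation 1 and compare to generation 0 (given above):
Generation 1:
.......
...*...
.**....
...**..
..*....
.......
Cell (1,2) differs: gen0=1 vs gen1=0 -> NOT a still life.

Answer: no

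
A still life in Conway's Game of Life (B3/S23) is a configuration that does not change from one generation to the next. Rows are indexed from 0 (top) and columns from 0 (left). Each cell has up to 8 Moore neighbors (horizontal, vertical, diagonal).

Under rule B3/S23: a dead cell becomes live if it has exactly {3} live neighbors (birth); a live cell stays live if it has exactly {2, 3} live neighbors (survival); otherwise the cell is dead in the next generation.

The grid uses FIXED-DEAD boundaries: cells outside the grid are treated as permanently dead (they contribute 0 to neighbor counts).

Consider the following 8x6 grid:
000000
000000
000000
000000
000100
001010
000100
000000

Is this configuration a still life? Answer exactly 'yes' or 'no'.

Answer: yes

Derivation:
Compute generation 1 and compare to generation 0 (given above):
Generation 1:
000000
000000
000000
000000
000100
001010
000100
000000
The grids are IDENTICAL -> still life.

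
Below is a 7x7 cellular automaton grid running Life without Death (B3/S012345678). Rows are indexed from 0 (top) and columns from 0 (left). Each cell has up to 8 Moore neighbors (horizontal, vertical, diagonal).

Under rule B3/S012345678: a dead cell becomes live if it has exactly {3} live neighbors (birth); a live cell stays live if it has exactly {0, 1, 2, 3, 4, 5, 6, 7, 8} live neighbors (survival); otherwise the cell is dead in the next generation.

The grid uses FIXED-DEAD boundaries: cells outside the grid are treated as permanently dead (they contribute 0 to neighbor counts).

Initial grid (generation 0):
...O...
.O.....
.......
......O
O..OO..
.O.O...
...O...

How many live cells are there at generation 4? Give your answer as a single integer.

Simulating step by step:
Generation 0 (given above): 9 live cells
Generation 1: 11 live cells
...O...
.O.....
.......
......O
O.OOO..
.O.O...
..OO...
Generation 2: 13 live cells
...O...
.O.....
.......
...O..O
OOOOO..
.O.O...
..OO...
Generation 3: 16 live cells
...O...
.O.....
.......
.O.OO.O
OOOOO..
OO.O...
..OO...
Generation 4: 21 live cells
...O...
.O.....
..O....
OO.OOOO
OOOOOO.
OO.O...
.OOO...
Population at generation 4: 21

Answer: 21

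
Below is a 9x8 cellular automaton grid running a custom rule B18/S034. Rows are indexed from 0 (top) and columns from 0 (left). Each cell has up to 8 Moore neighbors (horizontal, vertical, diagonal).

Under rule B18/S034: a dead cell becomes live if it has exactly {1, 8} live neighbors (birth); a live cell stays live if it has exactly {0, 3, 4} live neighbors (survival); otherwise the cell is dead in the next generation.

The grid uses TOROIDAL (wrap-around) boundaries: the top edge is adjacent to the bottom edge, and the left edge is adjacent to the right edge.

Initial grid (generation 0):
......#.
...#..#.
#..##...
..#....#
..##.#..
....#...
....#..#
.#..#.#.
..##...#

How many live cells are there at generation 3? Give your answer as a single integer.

Answer: 21

Derivation:
Simulating step by step:
Generation 0 (given above): 20 live cells
Generation 1: 15 live cells
##......
##......
...#....
..#.....
#..#...#
##..#..#
.##.....
........
........
Generation 2: 23 live cells
##......
##.##...
....#..#
......#.
#....#.#
.#...#.#
.#..###.
#..#....
..#....#
Generation 3: 21 live cells
##...##.
##....#.
........
.#.#..#.
#.#....#
...#.#.#
....###.
........
....#.#.
Population at generation 3: 21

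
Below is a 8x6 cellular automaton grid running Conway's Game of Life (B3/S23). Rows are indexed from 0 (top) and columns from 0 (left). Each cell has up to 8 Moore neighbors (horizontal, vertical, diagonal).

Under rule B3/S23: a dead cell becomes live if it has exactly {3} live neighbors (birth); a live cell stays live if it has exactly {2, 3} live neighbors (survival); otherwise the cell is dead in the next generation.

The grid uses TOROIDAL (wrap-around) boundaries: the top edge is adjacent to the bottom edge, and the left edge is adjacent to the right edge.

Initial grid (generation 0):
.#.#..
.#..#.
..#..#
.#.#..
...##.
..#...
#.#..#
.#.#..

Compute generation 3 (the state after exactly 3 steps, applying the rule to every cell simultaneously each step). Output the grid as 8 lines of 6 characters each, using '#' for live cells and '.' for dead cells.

Simulating step by step:
Generation 0 (given above): 16 live cells
Generation 1: 26 live cells
##.##.
##.##.
#####.
...#..
...##.
.##.##
#.##..
.#.##.
Generation 2: 8 live cells
......
......
#.....
.#...#
.....#
##...#
#.....
......
Generation 3: 10 live cells
(generation 3 grid is the final answer)

Answer: ......
......
#.....
.....#
.#..##
.#...#
##...#
......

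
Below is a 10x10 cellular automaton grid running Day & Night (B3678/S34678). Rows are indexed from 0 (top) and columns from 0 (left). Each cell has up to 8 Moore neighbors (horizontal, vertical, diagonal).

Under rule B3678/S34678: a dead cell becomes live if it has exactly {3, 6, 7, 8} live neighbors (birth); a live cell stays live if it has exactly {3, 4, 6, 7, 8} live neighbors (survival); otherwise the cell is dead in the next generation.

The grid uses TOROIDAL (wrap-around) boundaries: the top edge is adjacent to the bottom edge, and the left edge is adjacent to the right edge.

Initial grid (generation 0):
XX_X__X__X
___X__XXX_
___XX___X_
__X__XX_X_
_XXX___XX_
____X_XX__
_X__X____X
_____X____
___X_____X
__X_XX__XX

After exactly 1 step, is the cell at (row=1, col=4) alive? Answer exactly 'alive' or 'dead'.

Answer: dead

Derivation:
Simulating step by step:
Generation 0 (given above): 35 live cells
Generation 1: 37 live cells
X__X__X__X
X__X_X_XX_
__XXX__XXX
_XX_____XX
__XXX___X_
XX___X_X__
______X___
X___X_____
_____X__X_
_XX_X___XX

Cell (1,4) at generation 1: 0 -> dead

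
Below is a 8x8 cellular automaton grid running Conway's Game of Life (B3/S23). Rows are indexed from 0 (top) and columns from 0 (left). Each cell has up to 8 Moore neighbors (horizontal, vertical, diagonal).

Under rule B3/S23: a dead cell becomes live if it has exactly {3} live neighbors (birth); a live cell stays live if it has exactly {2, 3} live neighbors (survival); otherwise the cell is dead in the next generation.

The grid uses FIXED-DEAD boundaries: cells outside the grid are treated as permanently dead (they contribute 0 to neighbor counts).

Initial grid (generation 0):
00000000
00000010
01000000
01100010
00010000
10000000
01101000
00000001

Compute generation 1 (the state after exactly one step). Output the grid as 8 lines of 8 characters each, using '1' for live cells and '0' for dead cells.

Simulating step by step:
Generation 0 (given above): 11 live cells
Generation 1: 10 live cells
(generation 1 grid is the final answer)

Answer: 00000000
00000000
01100000
01100000
01100000
01110000
01000000
00000000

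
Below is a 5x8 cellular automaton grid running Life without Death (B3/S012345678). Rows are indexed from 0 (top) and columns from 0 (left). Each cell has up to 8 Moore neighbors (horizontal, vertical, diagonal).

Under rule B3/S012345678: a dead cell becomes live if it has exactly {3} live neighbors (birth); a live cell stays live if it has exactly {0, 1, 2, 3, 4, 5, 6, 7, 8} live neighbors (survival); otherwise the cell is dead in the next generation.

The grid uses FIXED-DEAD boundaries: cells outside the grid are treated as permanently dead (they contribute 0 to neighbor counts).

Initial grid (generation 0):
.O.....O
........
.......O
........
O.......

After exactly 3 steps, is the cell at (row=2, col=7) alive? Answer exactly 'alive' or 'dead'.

Answer: alive

Derivation:
Simulating step by step:
Generation 0 (given above): 4 live cells
Generation 1: 4 live cells
.O.....O
........
.......O
........
O.......
Generation 2: 4 live cells
.O.....O
........
.......O
........
O.......
Generation 3: 4 live cells
.O.....O
........
.......O
........
O.......

Cell (2,7) at generation 3: 1 -> alive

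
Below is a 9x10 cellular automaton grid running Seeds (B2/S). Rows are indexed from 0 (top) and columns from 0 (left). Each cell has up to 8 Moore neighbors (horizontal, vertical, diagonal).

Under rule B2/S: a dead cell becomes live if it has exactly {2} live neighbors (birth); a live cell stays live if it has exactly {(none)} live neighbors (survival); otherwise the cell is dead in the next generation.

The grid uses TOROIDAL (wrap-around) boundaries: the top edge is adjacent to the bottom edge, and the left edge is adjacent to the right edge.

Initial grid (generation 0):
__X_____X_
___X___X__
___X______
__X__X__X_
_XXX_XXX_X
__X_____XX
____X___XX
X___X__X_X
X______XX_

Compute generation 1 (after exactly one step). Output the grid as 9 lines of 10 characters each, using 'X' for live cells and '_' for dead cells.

Answer: _X_X__X___
____X___X_
______XXX_
X________X
__________
__________
_X___X____
_X_X_XX___
___X__X___

Derivation:
Simulating step by step:
Generation 0 (given above): 28 live cells
Generation 1: 18 live cells
(generation 1 grid is the final answer)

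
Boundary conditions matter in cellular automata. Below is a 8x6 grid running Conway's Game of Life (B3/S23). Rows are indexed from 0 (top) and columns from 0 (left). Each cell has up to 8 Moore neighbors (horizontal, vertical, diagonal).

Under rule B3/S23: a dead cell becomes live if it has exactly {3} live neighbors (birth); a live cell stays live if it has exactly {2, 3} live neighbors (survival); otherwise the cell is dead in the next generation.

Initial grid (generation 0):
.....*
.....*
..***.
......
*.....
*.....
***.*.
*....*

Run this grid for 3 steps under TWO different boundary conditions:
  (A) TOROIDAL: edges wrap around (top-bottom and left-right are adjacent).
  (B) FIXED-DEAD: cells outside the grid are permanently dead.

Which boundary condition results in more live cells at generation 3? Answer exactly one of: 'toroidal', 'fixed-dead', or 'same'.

Answer: toroidal

Derivation:
Under TOROIDAL boundary, generation 3:
*..*.*
...*..
..*...
..***.
......
......
......
....**
Population = 10

Under FIXED-DEAD boundary, generation 3:
......
..**..
..*...
..***.
......
......
......
......
Population = 6

Comparison: toroidal=10, fixed-dead=6 -> toroidal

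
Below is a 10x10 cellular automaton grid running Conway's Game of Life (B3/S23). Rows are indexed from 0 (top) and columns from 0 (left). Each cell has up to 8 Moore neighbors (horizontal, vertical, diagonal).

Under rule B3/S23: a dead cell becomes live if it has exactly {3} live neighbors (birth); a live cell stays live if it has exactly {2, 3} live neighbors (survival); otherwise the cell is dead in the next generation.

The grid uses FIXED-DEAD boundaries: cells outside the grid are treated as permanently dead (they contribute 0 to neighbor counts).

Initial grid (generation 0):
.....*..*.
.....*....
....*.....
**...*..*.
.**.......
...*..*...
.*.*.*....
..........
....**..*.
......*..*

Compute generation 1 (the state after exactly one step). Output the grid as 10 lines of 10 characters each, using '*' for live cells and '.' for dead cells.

Simulating step by step:
Generation 0 (given above): 20 live cells
Generation 1: 18 live cells
(generation 1 grid is the final answer)

Answer: ..........
....**....
....**....
***.......
***.......
.*.**.....
..*.*.....
.....*....
.....*....
.....*....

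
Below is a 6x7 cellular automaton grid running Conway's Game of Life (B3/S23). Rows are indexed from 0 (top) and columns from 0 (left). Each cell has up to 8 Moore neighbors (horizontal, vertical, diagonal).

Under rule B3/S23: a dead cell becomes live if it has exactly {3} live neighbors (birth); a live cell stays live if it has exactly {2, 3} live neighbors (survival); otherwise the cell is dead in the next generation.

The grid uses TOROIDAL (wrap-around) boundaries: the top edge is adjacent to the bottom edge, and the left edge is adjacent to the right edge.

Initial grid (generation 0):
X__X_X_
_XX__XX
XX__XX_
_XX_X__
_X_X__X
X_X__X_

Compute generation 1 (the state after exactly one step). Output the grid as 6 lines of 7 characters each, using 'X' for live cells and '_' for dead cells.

Answer: X__X_X_
__XX___
____X__
____X_X
___XXXX
X_XX_X_

Derivation:
Simulating step by step:
Generation 0 (given above): 20 live cells
Generation 1: 16 live cells
(generation 1 grid is the final answer)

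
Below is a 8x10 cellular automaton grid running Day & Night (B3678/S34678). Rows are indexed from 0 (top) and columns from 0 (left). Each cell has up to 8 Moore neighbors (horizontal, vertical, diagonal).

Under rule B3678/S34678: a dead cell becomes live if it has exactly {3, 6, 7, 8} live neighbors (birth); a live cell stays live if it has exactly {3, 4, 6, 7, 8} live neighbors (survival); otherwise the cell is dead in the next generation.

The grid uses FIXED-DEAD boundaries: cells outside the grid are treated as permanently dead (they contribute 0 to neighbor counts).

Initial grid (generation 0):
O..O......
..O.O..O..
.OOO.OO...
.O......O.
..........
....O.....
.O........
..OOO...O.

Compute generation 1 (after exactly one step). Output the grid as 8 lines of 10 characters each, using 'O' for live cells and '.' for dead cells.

Simulating step by step:
Generation 0 (given above): 18 live cells
Generation 1: 11 live cells
(generation 1 grid is the final answer)

Answer: ..........
..O.OOO...
.OOOO..O..
..........
..........
..........
..O.O.....
..........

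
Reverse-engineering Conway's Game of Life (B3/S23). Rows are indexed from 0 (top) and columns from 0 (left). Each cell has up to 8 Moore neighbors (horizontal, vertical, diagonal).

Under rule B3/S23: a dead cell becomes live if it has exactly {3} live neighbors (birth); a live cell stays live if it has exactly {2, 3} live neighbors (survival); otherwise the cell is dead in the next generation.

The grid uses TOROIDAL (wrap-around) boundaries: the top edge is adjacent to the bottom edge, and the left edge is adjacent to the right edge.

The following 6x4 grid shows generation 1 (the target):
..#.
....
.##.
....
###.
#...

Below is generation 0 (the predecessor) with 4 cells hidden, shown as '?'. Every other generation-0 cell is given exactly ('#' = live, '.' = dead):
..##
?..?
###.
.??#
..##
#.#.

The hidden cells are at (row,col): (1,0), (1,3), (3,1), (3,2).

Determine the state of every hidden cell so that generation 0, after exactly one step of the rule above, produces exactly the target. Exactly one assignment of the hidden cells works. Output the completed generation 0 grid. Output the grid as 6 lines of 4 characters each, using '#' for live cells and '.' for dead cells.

Answer: ..##
#..#
###.
...#
..##
#.#.

Derivation:
Hidden generation-0 cells (in order): (1,0), (1,3), (3,1), (3,2).
A hidden cell only influences target cells in its own 3x3 neighborhood. Try each of the 2^4 = 16 assignments, step the completed generation 0 forward once under B3/S23, and compare with the target:
  (1,0)=. (1,3)=. (3,1)=. (3,2)=. -> step gives (0,1)='#' but target has '.' -> reject
  (1,0)=. (1,3)=. (3,1)=. (3,2)=# -> step gives (0,1)='#' but target has '.' -> reject
  (1,0)=. (1,3)=. (3,1)=# (3,2)=. -> step gives (0,1)='#' but target has '.' -> reject
  (1,0)=. (1,3)=. (3,1)=# (3,2)=# -> step gives (0,1)='#' but target has '.' -> reject
  (1,0)=. (1,3)=# (3,1)=. (3,2)=. -> step gives (0,0)='#' but target has '.' -> reject
  (1,0)=. (1,3)=# (3,1)=. (3,2)=# -> step gives (0,0)='#' but target has '.' -> reject
  (1,0)=. (1,3)=# (3,1)=# (3,2)=. -> step gives (0,0)='#' but target has '.' -> reject
  (1,0)=. (1,3)=# (3,1)=# (3,2)=# -> step gives (0,0)='#' but target has '.' -> reject
  (1,0)=# (1,3)=. (3,1)=. (3,2)=. -> step gives (0,0)='#' but target has '.' -> reject
  (1,0)=# (1,3)=. (3,1)=. (3,2)=# -> step gives (0,0)='#' but target has '.' -> reject
  (1,0)=# (1,3)=. (3,1)=# (3,2)=. -> step gives (0,0)='#' but target has '.' -> reject
  (1,0)=# (1,3)=. (3,1)=# (3,2)=# -> step gives (0,0)='#' but target has '.' -> reject
  (1,0)=# (1,3)=# (3,1)=. (3,2)=. -> step reproduces the target at every cell -> ACCEPT
  (1,0)=# (1,3)=# (3,1)=. (3,2)=# -> step gives (2,1)='.' but target has '#' -> reject
  (1,0)=# (1,3)=# (3,1)=# (3,2)=. -> step gives (2,1)='.' but target has '#' -> reject
  (1,0)=# (1,3)=# (3,1)=# (3,2)=# -> step gives (2,1)='.' but target has '#' -> reject
Unique solution: (1,0)=live, (1,3)=live, (3,1)=dead, (3,2)=dead.
Check: live-neighbor counts of every cell in the completed generation 0:
4435
4555
4335
4454
3334
2446
Applying B3/S23 to generation 0 with these counts gives:
..#.
....
.##.
....
###.
#...
which matches the target exactly.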